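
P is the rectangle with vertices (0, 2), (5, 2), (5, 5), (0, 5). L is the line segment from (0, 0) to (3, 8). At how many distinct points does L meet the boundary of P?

2

The segment meets the boundary at (1.875,5), (0.75,2).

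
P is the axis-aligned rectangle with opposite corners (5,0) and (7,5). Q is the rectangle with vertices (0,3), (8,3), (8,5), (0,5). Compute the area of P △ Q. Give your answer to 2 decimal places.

18.00

|P∩Q|: x∈[5,7], y∈[3,5] → 2·2 = 4.
|P △ Q| = |P| + |Q| − 2·|P∩Q| = 10 + 16 − 8 = 18.00.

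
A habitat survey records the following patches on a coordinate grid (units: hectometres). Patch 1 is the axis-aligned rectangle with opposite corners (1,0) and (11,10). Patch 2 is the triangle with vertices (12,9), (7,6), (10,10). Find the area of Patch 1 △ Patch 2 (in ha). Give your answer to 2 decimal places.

|Patch 1| = 100, |Patch 2| = 5.5, |Patch 1∩Patch 2| = 4.95.
|Patch 1 △ Patch 2| = |Patch 1| + |Patch 2| − 2·|Patch 1∩Patch 2| = 100 + 5.5 − 9.9 = 95.60.

95.60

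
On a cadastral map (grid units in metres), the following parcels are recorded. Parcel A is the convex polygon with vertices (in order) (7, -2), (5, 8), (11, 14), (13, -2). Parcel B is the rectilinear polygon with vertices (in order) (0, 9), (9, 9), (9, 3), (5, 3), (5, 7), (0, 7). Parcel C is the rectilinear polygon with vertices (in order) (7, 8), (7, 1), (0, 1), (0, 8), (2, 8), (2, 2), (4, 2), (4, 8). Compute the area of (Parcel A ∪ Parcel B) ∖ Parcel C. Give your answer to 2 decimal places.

82.40

|Parcel A ∪ Parcel B| = 97.
|(Parcel A ∪ Parcel B) ∩ Parcel C| = 14.6.
|(Parcel A ∪ Parcel B) ∖ Parcel C| = 97 − 14.6 = 82.40.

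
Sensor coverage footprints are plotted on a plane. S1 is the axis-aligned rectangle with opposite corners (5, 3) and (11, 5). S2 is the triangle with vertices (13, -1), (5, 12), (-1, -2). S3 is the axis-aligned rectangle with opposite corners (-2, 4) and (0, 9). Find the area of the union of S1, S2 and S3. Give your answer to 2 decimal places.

107.15

By inclusion–exclusion:
Individual areas: |S1| = 12, |S2| = 95, |S3| = 10.
|S1∩S2| = 9.8462.
|S1∩S3| = 0 (no overlap).
|S2∩S3| = 0.
|S1∩S2∩S3| = 0.
|S1 ∪ S2 ∪ S3| = 117 − 9.8462 + 0 = 107.15.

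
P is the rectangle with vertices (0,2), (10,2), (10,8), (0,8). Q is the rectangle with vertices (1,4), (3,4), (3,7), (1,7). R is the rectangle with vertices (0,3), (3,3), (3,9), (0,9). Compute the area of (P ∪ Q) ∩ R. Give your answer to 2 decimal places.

15.00

The region (P ∪ Q) ∩ R is the polygon with vertices (0,8), (3,8), (3,3), (0,3).
By the shoelace formula its area is 15.00.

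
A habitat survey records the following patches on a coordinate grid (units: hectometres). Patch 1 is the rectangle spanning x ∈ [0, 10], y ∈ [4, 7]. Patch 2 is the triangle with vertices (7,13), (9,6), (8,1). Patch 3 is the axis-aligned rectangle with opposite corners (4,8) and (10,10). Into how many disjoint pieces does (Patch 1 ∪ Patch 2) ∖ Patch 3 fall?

2

(Patch 1 ∪ Patch 2) ∖ Patch 3 splits into 2 disjoint pieces (area 32.3881, area 0.9107).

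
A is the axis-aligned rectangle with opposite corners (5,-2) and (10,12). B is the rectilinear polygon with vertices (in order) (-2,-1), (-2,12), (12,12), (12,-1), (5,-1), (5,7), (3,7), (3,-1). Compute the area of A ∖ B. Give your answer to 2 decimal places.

|A| = 70, |A∩B| = 65.
|A ∖ B| = |A| − |A∩B| = 70 − 65 = 5.00.

5.00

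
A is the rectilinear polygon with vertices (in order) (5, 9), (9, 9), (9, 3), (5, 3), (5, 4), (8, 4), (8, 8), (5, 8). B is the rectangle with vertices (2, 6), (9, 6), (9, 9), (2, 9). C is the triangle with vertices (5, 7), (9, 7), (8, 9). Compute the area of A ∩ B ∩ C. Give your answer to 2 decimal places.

1.75

The intersection is the polygon with vertices (8,8), (6.5,8), (8,9), (9,7), (8,7).
By the shoelace formula its area is 1.75.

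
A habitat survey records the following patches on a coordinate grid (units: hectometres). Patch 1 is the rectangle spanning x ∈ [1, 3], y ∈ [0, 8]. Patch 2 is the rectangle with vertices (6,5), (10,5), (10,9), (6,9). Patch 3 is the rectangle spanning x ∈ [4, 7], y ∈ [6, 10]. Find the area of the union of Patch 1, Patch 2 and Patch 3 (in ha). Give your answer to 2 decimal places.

41.00

By inclusion–exclusion:
Individual areas: |Patch 1| = 16, |Patch 2| = 16, |Patch 3| = 12.
|Patch 1∩Patch 2| = 0 (no overlap).
|Patch 1∩Patch 3| = 0 (no overlap).
|Patch 2∩Patch 3|: x∈[6,7], y∈[6,9] → 1·3 = 3.
|Patch 1∩Patch 2∩Patch 3| = 0.
|Patch 1 ∪ Patch 2 ∪ Patch 3| = 44 − 3 + 0 = 41.00.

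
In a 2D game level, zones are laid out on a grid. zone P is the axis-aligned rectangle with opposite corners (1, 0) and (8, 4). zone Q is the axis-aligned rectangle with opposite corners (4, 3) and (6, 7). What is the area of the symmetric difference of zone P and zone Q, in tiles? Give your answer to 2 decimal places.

|zone P∩zone Q|: x∈[4,6], y∈[3,4] → 2·1 = 2.
|zone P △ zone Q| = |zone P| + |zone Q| − 2·|zone P∩zone Q| = 28 + 8 − 4 = 32.00.

32.00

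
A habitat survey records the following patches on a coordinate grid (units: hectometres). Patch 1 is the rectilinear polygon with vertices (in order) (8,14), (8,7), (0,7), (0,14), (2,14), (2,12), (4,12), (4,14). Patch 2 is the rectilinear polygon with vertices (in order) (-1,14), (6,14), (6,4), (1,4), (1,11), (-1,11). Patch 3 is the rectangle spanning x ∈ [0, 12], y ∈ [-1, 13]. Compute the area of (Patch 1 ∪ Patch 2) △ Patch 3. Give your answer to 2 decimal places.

|Patch 1 ∪ Patch 2| = 74.
|(Patch 1 ∪ Patch 2) ∩ Patch 3| = 63.
|(Patch 1 ∪ Patch 2) △ Patch 3| = 74 + 168 − 126 = 116.00.

116.00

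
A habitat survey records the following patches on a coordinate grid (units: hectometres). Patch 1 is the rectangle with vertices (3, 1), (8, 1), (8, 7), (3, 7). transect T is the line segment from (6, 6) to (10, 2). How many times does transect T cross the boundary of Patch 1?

The segment meets the boundary at (8,4).

1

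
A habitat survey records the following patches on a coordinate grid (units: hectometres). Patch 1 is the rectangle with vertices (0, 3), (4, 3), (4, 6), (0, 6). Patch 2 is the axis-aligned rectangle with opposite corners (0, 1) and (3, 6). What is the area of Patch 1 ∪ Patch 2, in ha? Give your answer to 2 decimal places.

By inclusion–exclusion:
Individual areas: |Patch 1| = 12, |Patch 2| = 15.
|Patch 1∩Patch 2|: x∈[0,3], y∈[3,6] → 3·3 = 9.
|Patch 1 ∪ Patch 2| = 27 − 9 = 18.00.

18.00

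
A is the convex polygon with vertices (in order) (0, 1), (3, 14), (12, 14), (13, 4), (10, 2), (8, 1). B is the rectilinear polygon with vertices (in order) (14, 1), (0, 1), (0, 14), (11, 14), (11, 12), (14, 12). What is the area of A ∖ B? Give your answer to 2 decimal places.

|A| = 137.5, |A∩B| = 135.3.
|A ∖ B| = |A| − |A∩B| = 137.5 − 135.3 = 2.20.

2.20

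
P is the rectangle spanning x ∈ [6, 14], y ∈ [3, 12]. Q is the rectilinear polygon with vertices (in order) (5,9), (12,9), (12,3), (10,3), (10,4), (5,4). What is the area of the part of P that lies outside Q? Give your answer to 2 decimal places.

40.00

|P| = 72, |P∩Q| = 32.
|P ∖ Q| = |P| − |P∩Q| = 72 − 32 = 40.00.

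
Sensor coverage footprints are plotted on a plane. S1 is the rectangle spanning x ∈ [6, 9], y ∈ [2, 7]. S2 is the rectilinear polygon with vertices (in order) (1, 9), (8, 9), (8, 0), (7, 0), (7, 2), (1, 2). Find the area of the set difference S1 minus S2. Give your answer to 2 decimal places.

|S1| = 15, |S1∩S2| = 10.
|S1 ∖ S2| = |S1| − |S1∩S2| = 15 − 10 = 5.00.

5.00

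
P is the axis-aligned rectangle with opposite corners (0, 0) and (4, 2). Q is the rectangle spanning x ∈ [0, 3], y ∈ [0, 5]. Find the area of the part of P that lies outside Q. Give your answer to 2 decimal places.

|P∩Q|: x∈[0,3], y∈[0,2] → 3·2 = 6.
|P| = 8.
|P ∖ Q| = |P| − |P∩Q| = 8 − 6 = 2.00.

2.00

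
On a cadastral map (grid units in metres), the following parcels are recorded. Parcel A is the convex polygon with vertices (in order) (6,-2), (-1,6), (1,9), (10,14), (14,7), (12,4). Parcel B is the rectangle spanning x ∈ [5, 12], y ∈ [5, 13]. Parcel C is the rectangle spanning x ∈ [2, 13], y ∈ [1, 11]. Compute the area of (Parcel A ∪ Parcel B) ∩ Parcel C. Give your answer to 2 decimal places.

97.42

|Parcel A ∪ Parcel B| = 134.1302.
|(Parcel A ∪ Parcel B) ∩ Parcel C| = 97.42.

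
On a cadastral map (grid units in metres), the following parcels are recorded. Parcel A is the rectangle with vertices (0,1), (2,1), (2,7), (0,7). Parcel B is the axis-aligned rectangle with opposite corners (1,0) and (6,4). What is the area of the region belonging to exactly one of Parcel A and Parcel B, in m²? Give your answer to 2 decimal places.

26.00

|Parcel A∩Parcel B|: x∈[1,2], y∈[1,4] → 1·3 = 3.
|Parcel A △ Parcel B| = |Parcel A| + |Parcel B| − 2·|Parcel A∩Parcel B| = 12 + 20 − 6 = 26.00.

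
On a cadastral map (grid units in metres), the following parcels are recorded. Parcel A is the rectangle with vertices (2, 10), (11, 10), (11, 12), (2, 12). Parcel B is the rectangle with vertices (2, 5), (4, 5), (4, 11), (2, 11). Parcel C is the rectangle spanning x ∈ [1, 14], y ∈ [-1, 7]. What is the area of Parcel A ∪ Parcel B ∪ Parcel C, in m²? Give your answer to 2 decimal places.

128.00

By inclusion–exclusion:
Individual areas: |Parcel A| = 18, |Parcel B| = 12, |Parcel C| = 104.
|Parcel A∩Parcel B|: x∈[2,4], y∈[10,11] → 2·1 = 2.
|Parcel A∩Parcel C| = 0 (no overlap).
|Parcel B∩Parcel C|: x∈[2,4], y∈[5,7] → 2·2 = 4.
|Parcel A∩Parcel B∩Parcel C| = 0.
|Parcel A ∪ Parcel B ∪ Parcel C| = 134 − 6 + 0 = 128.00.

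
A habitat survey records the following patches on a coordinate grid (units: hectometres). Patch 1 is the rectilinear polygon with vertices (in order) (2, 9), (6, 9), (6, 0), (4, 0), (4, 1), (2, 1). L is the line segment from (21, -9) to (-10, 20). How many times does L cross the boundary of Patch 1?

The segment meets the boundary at (2,8.774), (6,5.032).

2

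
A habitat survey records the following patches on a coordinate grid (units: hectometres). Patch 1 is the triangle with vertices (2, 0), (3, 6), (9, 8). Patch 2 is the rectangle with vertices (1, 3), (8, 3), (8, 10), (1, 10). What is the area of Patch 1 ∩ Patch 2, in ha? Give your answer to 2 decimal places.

The intersection is the polygon with vertices (3,6), (8,7.667), (8,6.857), (4.625,3), (2.5,3).
By the shoelace formula its area is 13.41.

13.41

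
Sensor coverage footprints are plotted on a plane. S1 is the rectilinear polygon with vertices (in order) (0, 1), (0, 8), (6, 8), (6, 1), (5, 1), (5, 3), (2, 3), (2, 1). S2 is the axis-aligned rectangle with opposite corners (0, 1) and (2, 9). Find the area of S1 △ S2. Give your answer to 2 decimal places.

24.00

|S1| = 36, |S2| = 16, |S1∩S2| = 14.
|S1 △ S2| = |S1| + |S2| − 2·|S1∩S2| = 36 + 16 − 28 = 24.00.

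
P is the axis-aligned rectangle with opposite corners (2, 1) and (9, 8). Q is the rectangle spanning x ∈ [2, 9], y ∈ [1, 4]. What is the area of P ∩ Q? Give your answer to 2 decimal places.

|P∩Q|: x∈[2,9], y∈[1,4] → 7·3 = 21.

21.00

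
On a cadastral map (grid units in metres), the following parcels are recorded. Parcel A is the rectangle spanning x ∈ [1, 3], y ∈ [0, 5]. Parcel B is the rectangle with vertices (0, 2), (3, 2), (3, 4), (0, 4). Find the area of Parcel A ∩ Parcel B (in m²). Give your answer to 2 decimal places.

|Parcel A∩Parcel B|: x∈[1,3], y∈[2,4] → 2·2 = 4.

4.00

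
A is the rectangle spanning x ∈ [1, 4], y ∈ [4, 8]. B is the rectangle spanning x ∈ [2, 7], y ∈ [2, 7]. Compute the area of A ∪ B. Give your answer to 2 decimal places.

31.00

By inclusion–exclusion:
Individual areas: |A| = 12, |B| = 25.
|A∩B|: x∈[2,4], y∈[4,7] → 2·3 = 6.
|A ∪ B| = 37 − 6 = 31.00.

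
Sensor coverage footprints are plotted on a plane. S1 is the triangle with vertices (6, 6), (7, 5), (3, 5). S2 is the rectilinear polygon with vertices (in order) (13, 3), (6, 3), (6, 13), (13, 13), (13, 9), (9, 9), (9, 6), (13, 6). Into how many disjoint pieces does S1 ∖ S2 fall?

S1 ∖ S2 is a single connected region.

1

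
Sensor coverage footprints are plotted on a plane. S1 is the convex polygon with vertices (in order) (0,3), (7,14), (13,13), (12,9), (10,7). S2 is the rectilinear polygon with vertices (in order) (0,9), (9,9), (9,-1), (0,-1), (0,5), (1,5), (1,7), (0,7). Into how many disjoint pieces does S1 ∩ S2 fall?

S1 ∩ S2 is a single connected region.

1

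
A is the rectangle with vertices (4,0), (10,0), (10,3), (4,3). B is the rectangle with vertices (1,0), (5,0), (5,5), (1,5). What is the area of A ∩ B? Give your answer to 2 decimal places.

|A∩B|: x∈[4,5], y∈[0,3] → 1·3 = 3.

3.00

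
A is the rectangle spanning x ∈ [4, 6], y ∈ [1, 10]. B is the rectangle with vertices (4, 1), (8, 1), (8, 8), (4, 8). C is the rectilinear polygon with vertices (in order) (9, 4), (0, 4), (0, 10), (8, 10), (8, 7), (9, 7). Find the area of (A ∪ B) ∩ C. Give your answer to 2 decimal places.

The region (A ∪ B) ∩ C is the polygon with vertices (6,10), (6,8), (8,8), (8,7), (8,4), (4,4), (4,8), (4,10).
By the shoelace formula its area is 20.00.

20.00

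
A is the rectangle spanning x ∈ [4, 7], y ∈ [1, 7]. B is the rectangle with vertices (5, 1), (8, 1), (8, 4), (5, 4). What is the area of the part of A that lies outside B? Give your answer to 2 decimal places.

|A∩B|: x∈[5,7], y∈[1,4] → 2·3 = 6.
|A| = 18.
|A ∖ B| = |A| − |A∩B| = 18 − 6 = 12.00.

12.00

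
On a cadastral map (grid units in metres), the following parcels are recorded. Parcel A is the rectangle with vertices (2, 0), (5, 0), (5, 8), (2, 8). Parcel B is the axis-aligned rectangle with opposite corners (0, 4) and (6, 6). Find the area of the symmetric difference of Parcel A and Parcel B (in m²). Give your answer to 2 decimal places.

24.00

|Parcel A∩Parcel B|: x∈[2,5], y∈[4,6] → 3·2 = 6.
|Parcel A △ Parcel B| = |Parcel A| + |Parcel B| − 2·|Parcel A∩Parcel B| = 24 + 12 − 12 = 24.00.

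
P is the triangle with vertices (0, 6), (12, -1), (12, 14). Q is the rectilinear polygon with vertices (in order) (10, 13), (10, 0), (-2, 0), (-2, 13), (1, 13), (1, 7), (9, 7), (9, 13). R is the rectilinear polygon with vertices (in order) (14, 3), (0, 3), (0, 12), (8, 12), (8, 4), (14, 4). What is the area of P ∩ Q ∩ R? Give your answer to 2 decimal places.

The intersection is the polygon with vertices (1.5,7), (8,7), (8,4), (10,4), (10,3), (5.143,3), (0,6).
By the shoelace formula its area is 25.54.

25.54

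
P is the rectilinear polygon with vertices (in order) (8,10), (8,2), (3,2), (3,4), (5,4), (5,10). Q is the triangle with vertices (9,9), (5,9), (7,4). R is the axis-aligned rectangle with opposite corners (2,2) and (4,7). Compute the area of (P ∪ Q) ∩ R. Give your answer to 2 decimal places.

2.00

The region (P ∪ Q) ∩ R is the polygon with vertices (3,2), (3,4), (4,4), (4,2).
By the shoelace formula its area is 2.00.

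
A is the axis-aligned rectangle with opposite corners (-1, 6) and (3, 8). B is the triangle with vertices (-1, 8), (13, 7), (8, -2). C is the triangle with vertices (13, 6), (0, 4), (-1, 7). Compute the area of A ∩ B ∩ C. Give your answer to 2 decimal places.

2.11

The intersection is the polygon with vertices (0.8,6), (-0.038,6.931), (3,6.714), (3,6).
By the shoelace formula its area is 2.11.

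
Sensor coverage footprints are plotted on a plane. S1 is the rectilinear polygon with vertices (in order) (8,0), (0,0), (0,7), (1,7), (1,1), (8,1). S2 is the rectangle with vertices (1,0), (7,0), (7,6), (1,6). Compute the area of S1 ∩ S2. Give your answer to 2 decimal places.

6.00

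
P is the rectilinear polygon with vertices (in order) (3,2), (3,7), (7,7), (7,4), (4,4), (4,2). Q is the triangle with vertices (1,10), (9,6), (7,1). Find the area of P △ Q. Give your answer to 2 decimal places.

20.00

|P| = 14, |Q| = 24, |P∩Q| = 9.
|P △ Q| = |P| + |Q| − 2·|P∩Q| = 14 + 24 − 18 = 20.00.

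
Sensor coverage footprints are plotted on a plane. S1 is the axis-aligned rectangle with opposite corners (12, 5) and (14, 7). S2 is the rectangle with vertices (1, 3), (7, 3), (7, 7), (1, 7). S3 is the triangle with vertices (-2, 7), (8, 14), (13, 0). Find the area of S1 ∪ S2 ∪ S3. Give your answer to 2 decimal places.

98.74

By inclusion–exclusion:
Individual areas: |S1| = 4, |S2| = 24, |S3| = 87.5.
|S1∩S2| = 0 (no overlap).
|S1∩S3| = 0.
|S2∩S3| = 16.7571.
|S1∩S2∩S3| = 0.
|S1 ∪ S2 ∪ S3| = 115.5 − 16.7571 + 0 = 98.74.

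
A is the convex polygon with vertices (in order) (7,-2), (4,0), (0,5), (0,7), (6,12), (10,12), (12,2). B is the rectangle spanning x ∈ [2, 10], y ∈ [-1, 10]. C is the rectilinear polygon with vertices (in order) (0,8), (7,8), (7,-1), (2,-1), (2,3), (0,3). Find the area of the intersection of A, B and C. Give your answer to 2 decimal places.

The intersection is the polygon with vertices (2,2.5), (2,3), (2,8), (7,8), (7,-1), (5.5,-1), (4,0).
By the shoelace formula its area is 39.75.

39.75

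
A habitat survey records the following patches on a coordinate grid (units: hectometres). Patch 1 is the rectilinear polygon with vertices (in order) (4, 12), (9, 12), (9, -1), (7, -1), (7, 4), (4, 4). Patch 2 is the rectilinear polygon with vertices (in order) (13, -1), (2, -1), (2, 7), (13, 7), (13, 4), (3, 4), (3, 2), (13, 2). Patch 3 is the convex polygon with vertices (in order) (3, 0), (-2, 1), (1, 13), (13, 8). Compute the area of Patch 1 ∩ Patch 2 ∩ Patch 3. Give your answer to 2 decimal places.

The intersection is the polygon with vertices (7,4), (4,4), (4,7), (9,7), (9,4.8), (8,4).
By the shoelace formula its area is 14.60.

14.60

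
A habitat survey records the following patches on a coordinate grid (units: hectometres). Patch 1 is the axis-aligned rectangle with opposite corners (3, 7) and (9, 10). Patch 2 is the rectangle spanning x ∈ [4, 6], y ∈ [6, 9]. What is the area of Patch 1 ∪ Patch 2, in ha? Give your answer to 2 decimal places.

20.00

By inclusion–exclusion:
Individual areas: |Patch 1| = 18, |Patch 2| = 6.
|Patch 1∩Patch 2|: x∈[4,6], y∈[7,9] → 2·2 = 4.
|Patch 1 ∪ Patch 2| = 24 − 4 = 20.00.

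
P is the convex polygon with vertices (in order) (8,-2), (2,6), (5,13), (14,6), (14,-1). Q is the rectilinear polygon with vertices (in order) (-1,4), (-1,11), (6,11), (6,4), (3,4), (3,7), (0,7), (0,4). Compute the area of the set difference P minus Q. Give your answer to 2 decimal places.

|P| = 111, |P∩Q| = 19.6905.
|P ∖ Q| = |P| − |P∩Q| = 111 − 19.6905 = 91.31.

91.31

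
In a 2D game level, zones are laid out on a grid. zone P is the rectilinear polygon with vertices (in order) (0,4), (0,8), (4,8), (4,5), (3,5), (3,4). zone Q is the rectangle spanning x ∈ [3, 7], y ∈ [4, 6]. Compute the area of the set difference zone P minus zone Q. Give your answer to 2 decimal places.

14.00

|zone P| = 15, |zone P∩zone Q| = 1.
|zone P ∖ zone Q| = |zone P| − |zone P∩zone Q| = 15 − 1 = 14.00.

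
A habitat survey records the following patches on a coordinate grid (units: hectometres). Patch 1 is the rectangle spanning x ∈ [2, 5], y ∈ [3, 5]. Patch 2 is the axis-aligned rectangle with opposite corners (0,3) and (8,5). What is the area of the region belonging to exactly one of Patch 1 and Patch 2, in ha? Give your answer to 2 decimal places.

|Patch 1∩Patch 2|: x∈[2,5], y∈[3,5] → 3·2 = 6.
|Patch 1 △ Patch 2| = |Patch 1| + |Patch 2| − 2·|Patch 1∩Patch 2| = 6 + 16 − 12 = 10.00.

10.00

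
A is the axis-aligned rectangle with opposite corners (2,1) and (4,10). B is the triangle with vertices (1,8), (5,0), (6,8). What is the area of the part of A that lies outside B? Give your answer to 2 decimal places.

|A| = 18, |A∩B| = 8.
|A ∖ B| = |A| − |A∩B| = 18 − 8 = 10.00.

10.00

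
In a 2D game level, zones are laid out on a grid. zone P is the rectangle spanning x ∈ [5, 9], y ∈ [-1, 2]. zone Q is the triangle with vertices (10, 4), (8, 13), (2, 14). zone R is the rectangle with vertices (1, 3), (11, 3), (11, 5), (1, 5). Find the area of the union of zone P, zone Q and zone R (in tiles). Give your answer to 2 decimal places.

By inclusion–exclusion:
Individual areas: |zone P| = 12, |zone Q| = 26, |zone R| = 20.
|zone P∩zone Q| = 0.
|zone P∩zone R| = 0 (no overlap).
|zone Q∩zone R| = 0.2889.
|zone P∩zone Q∩zone R| = 0.
|zone P ∪ zone Q ∪ zone R| = 58 − 0.2889 + 0 = 57.71.

57.71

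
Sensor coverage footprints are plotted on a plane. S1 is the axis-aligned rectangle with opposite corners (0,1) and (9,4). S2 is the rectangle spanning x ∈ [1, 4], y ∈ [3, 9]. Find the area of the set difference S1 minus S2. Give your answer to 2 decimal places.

|S1∩S2|: x∈[1,4], y∈[3,4] → 3·1 = 3.
|S1| = 27.
|S1 ∖ S2| = |S1| − |S1∩S2| = 27 − 3 = 24.00.

24.00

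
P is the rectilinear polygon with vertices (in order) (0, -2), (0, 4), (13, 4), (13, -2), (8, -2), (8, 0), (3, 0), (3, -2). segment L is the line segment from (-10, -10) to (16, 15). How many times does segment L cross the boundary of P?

The segment meets the boundary at (4.56,4), (0,-0.385).

2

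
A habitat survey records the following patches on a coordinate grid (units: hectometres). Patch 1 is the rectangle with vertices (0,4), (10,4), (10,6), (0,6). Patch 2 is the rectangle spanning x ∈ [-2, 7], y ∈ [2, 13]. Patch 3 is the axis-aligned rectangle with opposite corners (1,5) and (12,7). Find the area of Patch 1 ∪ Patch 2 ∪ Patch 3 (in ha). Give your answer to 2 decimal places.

By inclusion–exclusion:
Individual areas: |Patch 1| = 20, |Patch 2| = 99, |Patch 3| = 22.
|Patch 1∩Patch 2|: x∈[0,7], y∈[4,6] → 7·2 = 14.
|Patch 1∩Patch 3|: x∈[1,10], y∈[5,6] → 9·1 = 9.
|Patch 2∩Patch 3|: x∈[1,7], y∈[5,7] → 6·2 = 12.
|Patch 1∩Patch 2∩Patch 3| = 6.
|Patch 1 ∪ Patch 2 ∪ Patch 3| = 141 − 35 + 6 = 112.00.

112.00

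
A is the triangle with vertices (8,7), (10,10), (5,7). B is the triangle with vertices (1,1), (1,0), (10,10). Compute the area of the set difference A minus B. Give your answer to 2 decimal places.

4.05

|A| = 4.5, |A∩B| = 0.45.
|A ∖ B| = |A| − |A∩B| = 4.5 − 0.45 = 4.05.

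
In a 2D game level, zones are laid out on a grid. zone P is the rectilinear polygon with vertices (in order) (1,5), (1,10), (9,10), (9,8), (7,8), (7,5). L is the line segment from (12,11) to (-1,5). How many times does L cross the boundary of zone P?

The segment meets the boundary at (1,5.923), (9,9.615).

2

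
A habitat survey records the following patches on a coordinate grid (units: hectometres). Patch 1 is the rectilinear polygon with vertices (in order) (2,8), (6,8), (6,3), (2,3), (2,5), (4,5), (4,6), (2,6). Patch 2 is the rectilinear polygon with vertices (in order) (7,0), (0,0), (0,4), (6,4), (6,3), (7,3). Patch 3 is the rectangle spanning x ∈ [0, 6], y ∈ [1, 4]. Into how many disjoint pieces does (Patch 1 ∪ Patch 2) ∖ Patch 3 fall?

2

(Patch 1 ∪ Patch 2) ∖ Patch 3 splits into 2 disjoint pieces (area 14, area 9).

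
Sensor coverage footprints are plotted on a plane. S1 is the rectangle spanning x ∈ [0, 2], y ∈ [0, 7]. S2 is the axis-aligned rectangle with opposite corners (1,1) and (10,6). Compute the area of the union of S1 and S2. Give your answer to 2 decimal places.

By inclusion–exclusion:
Individual areas: |S1| = 14, |S2| = 45.
|S1∩S2|: x∈[1,2], y∈[1,6] → 1·5 = 5.
|S1 ∪ S2| = 59 − 5 = 54.00.

54.00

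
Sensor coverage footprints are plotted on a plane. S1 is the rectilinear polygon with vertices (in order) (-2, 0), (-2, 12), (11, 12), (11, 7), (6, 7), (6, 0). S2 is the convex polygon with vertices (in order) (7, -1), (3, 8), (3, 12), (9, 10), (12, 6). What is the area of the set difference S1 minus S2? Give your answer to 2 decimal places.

|S1| = 121, |S1∩S2| = 34.4583.
|S1 ∖ S2| = |S1| − |S1∩S2| = 121 − 34.4583 = 86.54.

86.54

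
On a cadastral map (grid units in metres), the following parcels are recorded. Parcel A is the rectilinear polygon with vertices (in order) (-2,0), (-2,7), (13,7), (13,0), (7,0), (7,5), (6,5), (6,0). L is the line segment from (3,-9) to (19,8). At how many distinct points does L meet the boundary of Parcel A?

2

The segment meets the boundary at (13,1.625), (11.471,0).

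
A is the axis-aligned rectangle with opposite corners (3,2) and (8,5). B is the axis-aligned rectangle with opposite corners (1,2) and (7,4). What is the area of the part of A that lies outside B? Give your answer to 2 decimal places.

|A∩B|: x∈[3,7], y∈[2,4] → 4·2 = 8.
|A| = 15.
|A ∖ B| = |A| − |A∩B| = 15 − 8 = 7.00.

7.00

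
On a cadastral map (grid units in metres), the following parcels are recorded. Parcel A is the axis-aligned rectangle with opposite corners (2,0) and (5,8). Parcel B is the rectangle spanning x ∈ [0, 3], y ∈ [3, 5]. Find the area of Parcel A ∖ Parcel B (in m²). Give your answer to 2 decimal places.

22.00

|Parcel A∩Parcel B|: x∈[2,3], y∈[3,5] → 1·2 = 2.
|Parcel A| = 24.
|Parcel A ∖ Parcel B| = |Parcel A| − |Parcel A∩Parcel B| = 24 − 2 = 22.00.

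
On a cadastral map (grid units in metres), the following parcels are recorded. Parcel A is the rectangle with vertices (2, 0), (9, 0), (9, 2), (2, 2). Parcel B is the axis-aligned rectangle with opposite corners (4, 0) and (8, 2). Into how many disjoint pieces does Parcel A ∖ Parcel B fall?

Parcel A ∖ Parcel B splits into 2 disjoint pieces (area 2, area 4).

2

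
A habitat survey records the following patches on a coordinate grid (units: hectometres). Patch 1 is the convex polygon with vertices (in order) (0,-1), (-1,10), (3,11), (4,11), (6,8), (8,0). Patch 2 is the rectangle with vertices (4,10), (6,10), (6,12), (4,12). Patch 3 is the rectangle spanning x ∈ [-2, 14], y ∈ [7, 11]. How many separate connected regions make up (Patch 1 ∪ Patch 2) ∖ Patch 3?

(Patch 1 ∪ Patch 2) ∖ Patch 3 splits into 2 disjoint pieces (area 2, area 56.7841).

2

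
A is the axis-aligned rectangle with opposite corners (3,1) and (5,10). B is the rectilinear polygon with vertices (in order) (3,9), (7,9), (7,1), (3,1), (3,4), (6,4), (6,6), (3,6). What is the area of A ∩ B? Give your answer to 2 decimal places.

12.00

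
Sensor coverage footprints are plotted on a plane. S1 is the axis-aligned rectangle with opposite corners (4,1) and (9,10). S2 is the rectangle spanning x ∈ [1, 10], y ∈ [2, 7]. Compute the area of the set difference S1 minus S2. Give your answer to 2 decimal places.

20.00

|S1∩S2|: x∈[4,9], y∈[2,7] → 5·5 = 25.
|S1| = 45.
|S1 ∖ S2| = |S1| − |S1∩S2| = 45 − 25 = 20.00.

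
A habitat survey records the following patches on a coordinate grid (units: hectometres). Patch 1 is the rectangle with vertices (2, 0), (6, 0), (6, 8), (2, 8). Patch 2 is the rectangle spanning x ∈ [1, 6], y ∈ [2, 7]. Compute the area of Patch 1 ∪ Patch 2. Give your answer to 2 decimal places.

37.00

By inclusion–exclusion:
Individual areas: |Patch 1| = 32, |Patch 2| = 25.
|Patch 1∩Patch 2|: x∈[2,6], y∈[2,7] → 4·5 = 20.
|Patch 1 ∪ Patch 2| = 57 − 20 = 37.00.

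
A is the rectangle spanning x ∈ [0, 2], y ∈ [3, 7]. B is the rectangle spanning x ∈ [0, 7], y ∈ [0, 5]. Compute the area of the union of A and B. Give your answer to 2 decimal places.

By inclusion–exclusion:
Individual areas: |A| = 8, |B| = 35.
|A∩B|: x∈[0,2], y∈[3,5] → 2·2 = 4.
|A ∪ B| = 43 − 4 = 39.00.

39.00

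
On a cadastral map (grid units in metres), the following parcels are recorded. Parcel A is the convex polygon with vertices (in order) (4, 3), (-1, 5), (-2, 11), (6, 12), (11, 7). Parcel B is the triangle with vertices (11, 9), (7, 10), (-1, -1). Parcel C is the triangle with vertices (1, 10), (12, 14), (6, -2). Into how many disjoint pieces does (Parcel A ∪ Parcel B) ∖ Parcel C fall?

2

(Parcel A ∪ Parcel B) ∖ Parcel C splits into 2 disjoint pieces (area 33.1304, area 2.4568).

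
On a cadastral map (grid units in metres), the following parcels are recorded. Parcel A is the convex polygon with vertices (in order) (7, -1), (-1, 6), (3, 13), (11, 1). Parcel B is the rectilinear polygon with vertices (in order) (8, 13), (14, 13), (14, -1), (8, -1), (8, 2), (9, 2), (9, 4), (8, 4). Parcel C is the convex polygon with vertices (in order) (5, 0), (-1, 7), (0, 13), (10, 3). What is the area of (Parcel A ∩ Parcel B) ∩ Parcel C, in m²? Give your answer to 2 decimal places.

1.14

|Parcel A ∩ Parcel B| = 7.
|(Parcel A ∩ Parcel B) ∩ Parcel C| = 1.14.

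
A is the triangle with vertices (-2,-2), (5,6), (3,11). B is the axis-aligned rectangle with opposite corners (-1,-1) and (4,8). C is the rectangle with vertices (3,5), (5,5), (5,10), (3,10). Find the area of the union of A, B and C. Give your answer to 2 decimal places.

54.67

By inclusion–exclusion:
Individual areas: |A| = 25.5, |B| = 45, |C| = 10.
|A∩B| = 19.4692.
|A∩C| = 6.3625.
|B∩C|: x∈[3,4], y∈[5,8] → 1·3 = 3.
|A∩B∩C| = 3.
|A ∪ B ∪ C| = 80.5 − 28.8317 + 3 = 54.67.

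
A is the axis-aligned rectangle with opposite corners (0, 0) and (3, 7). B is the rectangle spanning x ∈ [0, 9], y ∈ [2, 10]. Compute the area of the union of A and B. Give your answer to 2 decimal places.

78.00

By inclusion–exclusion:
Individual areas: |A| = 21, |B| = 72.
|A∩B|: x∈[0,3], y∈[2,7] → 3·5 = 15.
|A ∪ B| = 93 − 15 = 78.00.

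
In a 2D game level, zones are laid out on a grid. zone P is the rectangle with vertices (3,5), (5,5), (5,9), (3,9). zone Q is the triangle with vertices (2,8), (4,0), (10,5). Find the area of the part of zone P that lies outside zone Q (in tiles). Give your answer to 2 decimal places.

3.50

|zone P| = 8, |zone P∩zone Q| = 4.5.
|zone P ∖ zone Q| = |zone P| − |zone P∩zone Q| = 8 − 4.5 = 3.50.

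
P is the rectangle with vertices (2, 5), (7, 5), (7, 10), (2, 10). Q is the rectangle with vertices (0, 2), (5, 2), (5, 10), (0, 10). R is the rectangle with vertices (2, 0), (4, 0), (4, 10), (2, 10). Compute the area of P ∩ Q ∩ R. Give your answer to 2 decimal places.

10.00

The intersection is the polygon with vertices (2,5), (2,10), (4,10), (4,5).
By the shoelace formula its area is 10.00.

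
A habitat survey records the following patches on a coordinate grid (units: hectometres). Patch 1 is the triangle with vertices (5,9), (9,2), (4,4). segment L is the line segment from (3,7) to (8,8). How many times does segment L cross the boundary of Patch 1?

2

The segment meets the boundary at (5.821,7.564), (4.667,7.333).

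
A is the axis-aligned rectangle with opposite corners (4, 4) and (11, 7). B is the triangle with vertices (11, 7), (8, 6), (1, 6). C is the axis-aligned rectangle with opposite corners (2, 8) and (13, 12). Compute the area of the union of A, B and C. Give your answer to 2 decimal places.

By inclusion–exclusion:
Individual areas: |A| = 21, |B| = 3.5, |C| = 44.
|A∩B| = 3.05.
|A∩C| = 0 (no overlap).
|B∩C| = 0.
|A∩B∩C| = 0.
|A ∪ B ∪ C| = 68.5 − 3.05 + 0 = 65.45.

65.45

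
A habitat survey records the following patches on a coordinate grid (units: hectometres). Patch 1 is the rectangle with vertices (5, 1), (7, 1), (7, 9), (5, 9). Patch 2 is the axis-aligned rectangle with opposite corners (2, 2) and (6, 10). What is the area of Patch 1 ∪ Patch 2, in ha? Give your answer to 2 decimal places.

By inclusion–exclusion:
Individual areas: |Patch 1| = 16, |Patch 2| = 32.
|Patch 1∩Patch 2|: x∈[5,6], y∈[2,9] → 1·7 = 7.
|Patch 1 ∪ Patch 2| = 48 − 7 = 41.00.

41.00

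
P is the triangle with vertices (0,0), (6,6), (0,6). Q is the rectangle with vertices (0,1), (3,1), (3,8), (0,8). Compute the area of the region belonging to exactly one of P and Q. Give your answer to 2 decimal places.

13.00

|P| = 18, |Q| = 21, |P∩Q| = 13.
|P △ Q| = |P| + |Q| − 2·|P∩Q| = 18 + 21 − 26 = 13.00.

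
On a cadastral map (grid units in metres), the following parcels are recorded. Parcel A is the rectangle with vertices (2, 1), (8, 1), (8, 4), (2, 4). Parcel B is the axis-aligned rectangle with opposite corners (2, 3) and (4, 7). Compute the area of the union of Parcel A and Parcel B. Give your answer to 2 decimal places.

By inclusion–exclusion:
Individual areas: |Parcel A| = 18, |Parcel B| = 8.
|Parcel A∩Parcel B|: x∈[2,4], y∈[3,4] → 2·1 = 2.
|Parcel A ∪ Parcel B| = 26 − 2 = 24.00.

24.00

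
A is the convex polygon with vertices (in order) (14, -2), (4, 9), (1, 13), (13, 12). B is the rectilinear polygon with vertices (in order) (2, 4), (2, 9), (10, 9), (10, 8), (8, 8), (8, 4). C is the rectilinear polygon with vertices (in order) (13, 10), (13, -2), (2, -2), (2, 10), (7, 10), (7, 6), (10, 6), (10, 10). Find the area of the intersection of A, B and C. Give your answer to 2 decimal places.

5.80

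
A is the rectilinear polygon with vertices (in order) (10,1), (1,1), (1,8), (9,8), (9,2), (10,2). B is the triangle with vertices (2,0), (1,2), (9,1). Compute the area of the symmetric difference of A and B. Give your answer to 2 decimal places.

57.00

|A| = 57, |B| = 7.5, |A∩B| = 3.75.
|A △ B| = |A| + |B| − 2·|A∩B| = 57 + 7.5 − 7.5 = 57.00.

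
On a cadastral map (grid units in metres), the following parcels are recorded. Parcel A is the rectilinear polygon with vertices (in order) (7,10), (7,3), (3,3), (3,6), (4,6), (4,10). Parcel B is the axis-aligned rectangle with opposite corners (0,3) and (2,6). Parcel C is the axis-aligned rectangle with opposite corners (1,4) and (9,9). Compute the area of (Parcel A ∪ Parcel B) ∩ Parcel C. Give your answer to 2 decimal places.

|Parcel A ∪ Parcel B| = 30.
|(Parcel A ∪ Parcel B) ∩ Parcel C| = 19.00.

19.00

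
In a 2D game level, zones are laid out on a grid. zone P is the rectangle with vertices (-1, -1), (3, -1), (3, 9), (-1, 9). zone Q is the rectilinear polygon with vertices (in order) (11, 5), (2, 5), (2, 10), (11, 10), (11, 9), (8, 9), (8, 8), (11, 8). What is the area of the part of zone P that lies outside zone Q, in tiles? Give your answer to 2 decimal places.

|zone P| = 40, |zone P∩zone Q| = 4.
|zone P ∖ zone Q| = |zone P| − |zone P∩zone Q| = 40 − 4 = 36.00.

36.00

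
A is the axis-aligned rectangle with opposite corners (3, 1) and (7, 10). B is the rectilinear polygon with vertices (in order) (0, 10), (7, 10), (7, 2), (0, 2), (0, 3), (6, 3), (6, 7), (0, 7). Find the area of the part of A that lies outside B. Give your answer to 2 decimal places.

16.00

|A| = 36, |A∩B| = 20.
|A ∖ B| = |A| − |A∩B| = 36 − 20 = 16.00.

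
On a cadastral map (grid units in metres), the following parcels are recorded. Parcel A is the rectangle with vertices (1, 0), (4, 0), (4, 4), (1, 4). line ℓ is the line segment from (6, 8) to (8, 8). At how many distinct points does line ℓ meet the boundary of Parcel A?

The segment lies entirely outside Parcel A and never meets its boundary.

0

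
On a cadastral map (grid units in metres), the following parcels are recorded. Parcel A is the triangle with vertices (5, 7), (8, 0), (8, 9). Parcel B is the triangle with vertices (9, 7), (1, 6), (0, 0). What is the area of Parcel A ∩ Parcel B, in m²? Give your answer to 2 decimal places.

3.39

The intersection is the polygon with vertices (5.203,6.525), (8,6.875), (8,6.222), (6,4.667).
By the shoelace formula its area is 3.39.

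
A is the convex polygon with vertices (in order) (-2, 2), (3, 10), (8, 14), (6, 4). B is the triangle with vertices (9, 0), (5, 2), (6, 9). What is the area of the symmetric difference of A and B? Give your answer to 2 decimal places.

|A| = 48, |B| = 15, |A∩B| = 3.4144.
|A △ B| = |A| + |B| − 2·|A∩B| = 48 + 15 − 6.8287 = 56.17.

56.17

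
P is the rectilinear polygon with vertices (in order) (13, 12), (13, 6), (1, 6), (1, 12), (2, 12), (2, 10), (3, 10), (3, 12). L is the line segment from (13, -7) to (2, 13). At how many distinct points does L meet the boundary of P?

2

The segment meets the boundary at (3,11.182), (5.85,6).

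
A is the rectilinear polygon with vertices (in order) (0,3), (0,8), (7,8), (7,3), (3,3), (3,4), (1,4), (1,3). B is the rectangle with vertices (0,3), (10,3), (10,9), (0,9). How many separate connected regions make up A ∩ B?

1

A ∩ B is a single connected region.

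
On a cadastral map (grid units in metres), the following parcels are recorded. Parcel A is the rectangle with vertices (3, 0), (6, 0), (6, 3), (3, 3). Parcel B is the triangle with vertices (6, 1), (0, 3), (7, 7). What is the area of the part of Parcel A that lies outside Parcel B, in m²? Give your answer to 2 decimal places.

4.50

|Parcel A| = 9, |Parcel A∩Parcel B| = 4.5.
|Parcel A ∖ Parcel B| = |Parcel A| − |Parcel A∩Parcel B| = 9 − 4.5 = 4.50.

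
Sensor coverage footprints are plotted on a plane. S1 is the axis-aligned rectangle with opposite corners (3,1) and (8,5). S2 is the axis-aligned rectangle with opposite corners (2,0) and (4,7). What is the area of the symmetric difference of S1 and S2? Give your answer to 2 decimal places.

|S1∩S2|: x∈[3,4], y∈[1,5] → 1·4 = 4.
|S1 △ S2| = |S1| + |S2| − 2·|S1∩S2| = 20 + 14 − 8 = 26.00.

26.00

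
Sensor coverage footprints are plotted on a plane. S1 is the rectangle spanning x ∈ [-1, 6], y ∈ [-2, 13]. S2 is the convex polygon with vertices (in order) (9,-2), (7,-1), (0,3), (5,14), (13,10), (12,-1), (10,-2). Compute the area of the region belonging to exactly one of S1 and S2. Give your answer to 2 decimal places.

144.88

|S1| = 105, |S2| = 135, |S1∩S2| = 47.5584.
|S1 △ S2| = |S1| + |S2| − 2·|S1∩S2| = 105 + 135 − 95.1169 = 144.88.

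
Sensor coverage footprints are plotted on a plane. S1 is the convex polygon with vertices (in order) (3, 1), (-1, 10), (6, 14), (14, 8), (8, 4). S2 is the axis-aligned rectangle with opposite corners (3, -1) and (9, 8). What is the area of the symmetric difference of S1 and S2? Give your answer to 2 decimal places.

93.17

|S1| = 101.5, |S2| = 54, |S1∩S2| = 31.1667.
|S1 △ S2| = |S1| + |S2| − 2·|S1∩S2| = 101.5 + 54 − 62.3333 = 93.17.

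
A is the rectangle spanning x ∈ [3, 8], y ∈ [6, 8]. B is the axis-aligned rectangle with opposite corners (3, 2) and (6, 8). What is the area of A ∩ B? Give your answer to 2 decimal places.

6.00

|A∩B|: x∈[3,6], y∈[6,8] → 3·2 = 6.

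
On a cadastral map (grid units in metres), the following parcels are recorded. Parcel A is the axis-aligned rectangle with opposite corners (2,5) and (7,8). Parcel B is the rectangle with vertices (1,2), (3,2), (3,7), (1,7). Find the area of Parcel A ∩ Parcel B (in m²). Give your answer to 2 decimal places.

2.00

|Parcel A∩Parcel B|: x∈[2,3], y∈[5,7] → 1·2 = 2.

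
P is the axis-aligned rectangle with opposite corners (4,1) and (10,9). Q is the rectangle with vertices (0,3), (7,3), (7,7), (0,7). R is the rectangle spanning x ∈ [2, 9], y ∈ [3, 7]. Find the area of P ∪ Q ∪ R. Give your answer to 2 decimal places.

64.00

By inclusion–exclusion:
Individual areas: |P| = 48, |Q| = 28, |R| = 28.
|P∩Q|: x∈[4,7], y∈[3,7] → 3·4 = 12.
|P∩R|: x∈[4,9], y∈[3,7] → 5·4 = 20.
|Q∩R|: x∈[2,7], y∈[3,7] → 5·4 = 20.
|P∩Q∩R| = 12.
|P ∪ Q ∪ R| = 104 − 52 + 12 = 64.00.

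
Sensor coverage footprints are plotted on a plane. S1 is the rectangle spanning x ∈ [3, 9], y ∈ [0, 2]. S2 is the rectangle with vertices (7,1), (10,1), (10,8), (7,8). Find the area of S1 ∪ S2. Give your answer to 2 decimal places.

By inclusion–exclusion:
Individual areas: |S1| = 12, |S2| = 21.
|S1∩S2|: x∈[7,9], y∈[1,2] → 2·1 = 2.
|S1 ∪ S2| = 33 − 2 = 31.00.

31.00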